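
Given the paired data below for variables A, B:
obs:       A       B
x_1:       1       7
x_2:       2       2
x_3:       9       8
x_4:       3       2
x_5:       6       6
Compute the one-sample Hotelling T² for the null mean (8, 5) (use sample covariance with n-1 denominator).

Step 1 — sample mean vector:
  mean(A) = (1 + 2 + 9 + 3 + 6) / 5 = 21/5 = 4.2
  mean(B) = (7 + 2 + 8 + 2 + 6) / 5 = 25/5 = 5
  x̄ = (4.2, 5),  deviation x̄ - mu_0 = (4.2, 5) - (8, 5) = (-3.8, 0).

Step 2 — sample covariance matrix, S[i,j] = (1/(n-1)) · Σ_k (x_{k,i} - mean_i) · (x_{k,j} - mean_j), divisor n-1 = 4:
  S[A,A] = ((-3.2)·(-3.2) + (-2.2)·(-2.2) + (4.8)·(4.8) + (-1.2)·(-1.2) + (1.8)·(1.8)) / 4 = 42.8/4 = 10.7
  S[A,B] = ((-3.2)·(2) + (-2.2)·(-3) + (4.8)·(3) + (-1.2)·(-3) + (1.8)·(1)) / 4 = 20/4 = 5
  S[B,B] = ((2)·(2) + (-3)·(-3) + (3)·(3) + (-3)·(-3) + (1)·(1)) / 4 = 32/4 = 8
  S = [[10.7, 5],
 [5, 8]].

Step 3 — invert S. det(S) = 10.7·8 - (5)² = 60.6.
  S^{-1} = (1/det) · [[d, -b], [-b, a]] = [[0.132, -0.0825],
 [-0.0825, 0.1766]].

Step 4 — quadratic form (x̄ - mu_0)^T · S^{-1} · (x̄ - mu_0):
  S^{-1} · (x̄ - mu_0) = (-0.5017, 0.3135),
  (x̄ - mu_0)^T · [...] = (-3.8)·(-0.5017) + (0)·(0.3135) = 1.9063.

Step 5 — scale by n: T² = 5 · 1.9063 = 9.5314.

T² ≈ 9.5314


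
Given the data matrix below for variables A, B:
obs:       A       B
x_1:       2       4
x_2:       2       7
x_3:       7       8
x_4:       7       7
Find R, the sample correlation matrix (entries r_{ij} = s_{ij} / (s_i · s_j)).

Step 1 — column means:
  mean(A) = (2 + 2 + 7 + 7) / 4 = 18/4 = 4.5
  mean(B) = (4 + 7 + 8 + 7) / 4 = 26/4 = 6.5

Step 2 — sample variances and covariances s[i,j] = (1/(n-1)) · Σ_k (x_{k,i} - mean_i) · (x_{k,j} - mean_j), with n-1 = 3:
  s[A,A] = ((-2.5)·(-2.5) + (-2.5)·(-2.5) + (2.5)·(2.5) + (2.5)·(2.5)) / 3 = 25/3 = 8.3333
  s[A,B] = ((-2.5)·(-2.5) + (-2.5)·(0.5) + (2.5)·(1.5) + (2.5)·(0.5)) / 3 = 10/3 = 3.3333
  s[B,B] = ((-2.5)·(-2.5) + (0.5)·(0.5) + (1.5)·(1.5) + (0.5)·(0.5)) / 3 = 9/3 = 3
  Sample standard deviations s_i = √(s[i,i]):
  s(A) = √(8.3333) = 2.8868
  s(B) = √(3) = 1.7321

Step 3 — r_{ij} = s_{ij} / (s_i · s_j):
  r[A,A] = 1 (diagonal).
  r[A,B] = 3.3333 / (2.8868 · 1.7321) = 3.3333 / 5 = 0.6667
  r[B,B] = 1 (diagonal).

R is symmetric with unit diagonal. Assembling:

R = [[1, 0.6667],
 [0.6667, 1]]


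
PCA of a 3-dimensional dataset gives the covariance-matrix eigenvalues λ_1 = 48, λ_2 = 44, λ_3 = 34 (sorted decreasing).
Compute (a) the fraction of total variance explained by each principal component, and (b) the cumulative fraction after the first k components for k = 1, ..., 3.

Step 1 — total variance = trace(Sigma) = Σ λ_i = 48 + 44 + 34 = 126.

Step 2 — fraction explained by component i = λ_i / Σ λ:
  PC1: 48/126 = 0.381
  PC2: 44/126 = 0.3492
  PC3: 34/126 = 0.2698

Step 3 — cumulative fraction after k components = (λ_1 + ... + λ_k) / Σ λ:
  k = 1: 48/126 = 0.381
  k = 2: (48 + 44)/126 = 92/126 = 0.7302
  k = 3: (48 + 44 + 34)/126 = 126/126 = 1

Summary (fraction, with percent):

explained: PC1 0.381 (38.1%), PC2 0.3492 (34.92%), PC3 0.2698 (26.98%);  cumulative: 0.381, 0.7302, 1


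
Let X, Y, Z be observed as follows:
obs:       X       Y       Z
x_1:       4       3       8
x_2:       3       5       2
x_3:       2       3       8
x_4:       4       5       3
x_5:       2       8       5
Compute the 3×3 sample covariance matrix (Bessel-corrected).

Step 1 — column means:
  mean(X) = (4 + 3 + 2 + 4 + 2) / 5 = 15/5 = 3
  mean(Y) = (3 + 5 + 3 + 5 + 8) / 5 = 24/5 = 4.8
  mean(Z) = (8 + 2 + 8 + 3 + 5) / 5 = 26/5 = 5.2

Step 2 — sample covariance S[i,j] = (1/(n-1)) · Σ_k (x_{k,i} - mean_i) · (x_{k,j} - mean_j), with n-1 = 4.
  S[X,X] = ((1)·(1) + (0)·(0) + (-1)·(-1) + (1)·(1) + (-1)·(-1)) / 4 = 4/4 = 1
  S[X,Y] = ((1)·(-1.8) + (0)·(0.2) + (-1)·(-1.8) + (1)·(0.2) + (-1)·(3.2)) / 4 = -3/4 = -0.75
  S[X,Z] = ((1)·(2.8) + (0)·(-3.2) + (-1)·(2.8) + (1)·(-2.2) + (-1)·(-0.2)) / 4 = -2/4 = -0.5
  S[Y,Y] = ((-1.8)·(-1.8) + (0.2)·(0.2) + (-1.8)·(-1.8) + (0.2)·(0.2) + (3.2)·(3.2)) / 4 = 16.8/4 = 4.2
  S[Y,Z] = ((-1.8)·(2.8) + (0.2)·(-3.2) + (-1.8)·(2.8) + (0.2)·(-2.2) + (3.2)·(-0.2)) / 4 = -11.8/4 = -2.95
  S[Z,Z] = ((2.8)·(2.8) + (-3.2)·(-3.2) + (2.8)·(2.8) + (-2.2)·(-2.2) + (-0.2)·(-0.2)) / 4 = 30.8/4 = 7.7

S is symmetric (S[j,i] = S[i,j]). Assembling:

S = [[1, -0.75, -0.5],
 [-0.75, 4.2, -2.95],
 [-0.5, -2.95, 7.7]]


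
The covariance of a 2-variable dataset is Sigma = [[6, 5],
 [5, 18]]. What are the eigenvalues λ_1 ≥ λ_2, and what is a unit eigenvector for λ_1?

Step 1 — characteristic polynomial of 2×2 Sigma:
  det(Sigma - λI) = λ² - trace · λ + det = 0.
  trace = 6 + 18 = 24, det = 6·18 - (5)² = 83.
Step 2 — discriminant:
  Δ = trace² - 4·det = 576 - 332 = 244.
Step 3 — eigenvalues:
  λ = (trace ± √Δ)/2 = (24 ± 15.6205)/2,
  λ_1 = 19.8102,  λ_2 = 4.1898.

Step 4 — unit eigenvector for λ_1: solve (Sigma - λ_1 I)v = 0. First row:
  (6 - 19.8102)·v_x + (5)·v_y = 0, i.e. (-13.8102)·v_x + (5)·v_y = 0,
  so v ∝ (b, λ_1 - a) = (5, 13.8102) = u.
  ||u|| = √((5)² + (13.8102)²) = √(215.723) ≈ 14.6875,
  v_1 = u/||u|| ≈ (0.3404, 0.9403) (||v_1|| = 1).

λ_1 = 19.8102,  λ_2 = 4.1898;  v_1 ≈ (0.3404, 0.9403)


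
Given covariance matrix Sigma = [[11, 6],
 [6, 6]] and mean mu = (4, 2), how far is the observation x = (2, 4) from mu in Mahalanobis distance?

Step 1 — centre the observation: (x - mu) = (-2, 2).

Step 2 — invert Sigma. det(Sigma) = 11·6 - (6)² = 30.
  Sigma^{-1} = (1/det) · [[d, -b], [-b, a]] = [[0.2, -0.2],
 [-0.2, 0.3667]].

Step 3 — form the quadratic (x - mu)^T · Sigma^{-1} · (x - mu):
  Sigma^{-1} · (x - mu) = (-0.8, 1.1333).
  (x - mu)^T · [Sigma^{-1} · (x - mu)] = (-2)·(-0.8) + (2)·(1.1333) = 3.8667.

Step 4 — take square root: d = √(3.8667) ≈ 1.9664.

d(x, mu) = √(3.8667) ≈ 1.9664


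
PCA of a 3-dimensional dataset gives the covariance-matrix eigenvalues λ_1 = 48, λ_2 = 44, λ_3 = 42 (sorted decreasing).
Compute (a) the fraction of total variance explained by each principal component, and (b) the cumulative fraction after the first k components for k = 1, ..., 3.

Step 1 — total variance = trace(Sigma) = Σ λ_i = 48 + 44 + 42 = 134.

Step 2 — fraction explained by component i = λ_i / Σ λ:
  PC1: 48/134 = 0.3582
  PC2: 44/134 = 0.3284
  PC3: 42/134 = 0.3134

Step 3 — cumulative fraction after k components = (λ_1 + ... + λ_k) / Σ λ:
  k = 1: 48/134 = 0.3582
  k = 2: (48 + 44)/134 = 92/134 = 0.6866
  k = 3: (48 + 44 + 42)/134 = 134/134 = 1

Summary (fraction, with percent):

explained: PC1 0.3582 (35.82%), PC2 0.3284 (32.84%), PC3 0.3134 (31.34%);  cumulative: 0.3582, 0.6866, 1


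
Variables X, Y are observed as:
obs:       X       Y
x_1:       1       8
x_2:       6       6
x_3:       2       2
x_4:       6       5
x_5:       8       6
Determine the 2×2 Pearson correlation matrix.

Step 1 — column means:
  mean(X) = (1 + 6 + 2 + 6 + 8) / 5 = 23/5 = 4.6
  mean(Y) = (8 + 6 + 2 + 5 + 6) / 5 = 27/5 = 5.4

Step 2 — sample variances and covariances s[i,j] = (1/(n-1)) · Σ_k (x_{k,i} - mean_i) · (x_{k,j} - mean_j), with n-1 = 4:
  s[X,X] = ((-3.6)·(-3.6) + (1.4)·(1.4) + (-2.6)·(-2.6) + (1.4)·(1.4) + (3.4)·(3.4)) / 4 = 35.2/4 = 8.8
  s[X,Y] = ((-3.6)·(2.6) + (1.4)·(0.6) + (-2.6)·(-3.4) + (1.4)·(-0.4) + (3.4)·(0.6)) / 4 = 1.8/4 = 0.45
  s[Y,Y] = ((2.6)·(2.6) + (0.6)·(0.6) + (-3.4)·(-3.4) + (-0.4)·(-0.4) + (0.6)·(0.6)) / 4 = 19.2/4 = 4.8
  Sample standard deviations s_i = √(s[i,i]):
  s(X) = √(8.8) = 2.9665
  s(Y) = √(4.8) = 2.1909

Step 3 — r_{ij} = s_{ij} / (s_i · s_j):
  r[X,X] = 1 (diagonal).
  r[X,Y] = 0.45 / (2.9665 · 2.1909) = 0.45 / 6.4992 = 0.0692
  r[Y,Y] = 1 (diagonal).

R is symmetric with unit diagonal. Assembling:

R = [[1, 0.0692],
 [0.0692, 1]]


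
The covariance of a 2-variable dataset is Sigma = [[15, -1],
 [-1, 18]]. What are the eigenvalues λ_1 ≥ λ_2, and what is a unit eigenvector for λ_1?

Step 1 — characteristic polynomial of 2×2 Sigma:
  det(Sigma - λI) = λ² - trace · λ + det = 0.
  trace = 15 + 18 = 33, det = 15·18 - (-1)² = 269.
Step 2 — discriminant:
  Δ = trace² - 4·det = 1089 - 1076 = 13.
Step 3 — eigenvalues:
  λ = (trace ± √Δ)/2 = (33 ± 3.6056)/2,
  λ_1 = 18.3028,  λ_2 = 14.6972.

Step 4 — unit eigenvector for λ_1: solve (Sigma - λ_1 I)v = 0. First row:
  (15 - 18.3028)·v_x + (-1)·v_y = 0, i.e. (-3.3028)·v_x + (-1)·v_y = 0,
  so v ∝ (b, λ_1 - a) = (-1, 3.3028); multiply by -1 so the first entry is positive: u = (1, -3.3028).
  ||u|| = √((1)² + (-3.3028)²) = √(11.9083) ≈ 3.4508,
  v_1 = u/||u|| ≈ (0.2898, -0.9571) (||v_1|| = 1).

λ_1 = 18.3028,  λ_2 = 14.6972;  v_1 ≈ (0.2898, -0.9571)


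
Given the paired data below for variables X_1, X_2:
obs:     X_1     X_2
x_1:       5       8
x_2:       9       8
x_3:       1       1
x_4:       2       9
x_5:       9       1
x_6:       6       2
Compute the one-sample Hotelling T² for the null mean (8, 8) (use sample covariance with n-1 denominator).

Step 1 — sample mean vector:
  mean(X_1) = (5 + 9 + 1 + 2 + 9 + 6) / 6 = 32/6 = 5.3333
  mean(X_2) = (8 + 8 + 1 + 9 + 1 + 2) / 6 = 29/6 = 4.8333
  x̄ = (5.3333, 4.8333),  deviation x̄ - mu_0 = (5.3333, 4.8333) - (8, 8) = (-2.6667, -3.1667).

Step 2 — sample covariance matrix, S[i,j] = (1/(n-1)) · Σ_k (x_{k,i} - mean_i) · (x_{k,j} - mean_j), divisor n-1 = 5:
  S[X_1,X_1] = ((-0.3333)·(-0.3333) + (3.6667)·(3.6667) + (-4.3333)·(-4.3333) + (-3.3333)·(-3.3333) + (3.6667)·(3.6667) + (0.6667)·(0.6667)) / 5 = 57.3333/5 = 11.4667
  S[X_1,X_2] = ((-0.3333)·(3.1667) + (3.6667)·(3.1667) + (-4.3333)·(-3.8333) + (-3.3333)·(4.1667) + (3.6667)·(-3.8333) + (0.6667)·(-2.8333)) / 5 = -2.6667/5 = -0.5333
  S[X_2,X_2] = ((3.1667)·(3.1667) + (3.1667)·(3.1667) + (-3.8333)·(-3.8333) + (4.1667)·(4.1667) + (-3.8333)·(-3.8333) + (-2.8333)·(-2.8333)) / 5 = 74.8333/5 = 14.9667
  S = [[11.4667, -0.5333],
 [-0.5333, 14.9667]].

Step 3 — invert S. det(S) = 11.4667·14.9667 - (-0.5333)² = 171.3333.
  S^{-1} = (1/det) · [[d, -b], [-b, a]] = [[0.0874, 0.0031],
 [0.0031, 0.0669]].

Step 4 — quadratic form (x̄ - mu_0)^T · S^{-1} · (x̄ - mu_0):
  S^{-1} · (x̄ - mu_0) = (-0.2428, -0.2202),
  (x̄ - mu_0)^T · [...] = (-2.6667)·(-0.2428) + (-3.1667)·(-0.2202) = 1.3449.

Step 5 — scale by n: T² = 6 · 1.3449 = 8.0693.

T² ≈ 8.0693


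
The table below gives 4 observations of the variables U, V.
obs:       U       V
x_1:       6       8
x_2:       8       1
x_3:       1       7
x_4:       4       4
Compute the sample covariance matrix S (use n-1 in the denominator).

Step 1 — column means:
  mean(U) = (6 + 8 + 1 + 4) / 4 = 19/4 = 4.75
  mean(V) = (8 + 1 + 7 + 4) / 4 = 20/4 = 5

Step 2 — sample covariance S[i,j] = (1/(n-1)) · Σ_k (x_{k,i} - mean_i) · (x_{k,j} - mean_j), with n-1 = 3.
  S[U,U] = ((1.25)·(1.25) + (3.25)·(3.25) + (-3.75)·(-3.75) + (-0.75)·(-0.75)) / 3 = 26.75/3 = 8.9167
  S[U,V] = ((1.25)·(3) + (3.25)·(-4) + (-3.75)·(2) + (-0.75)·(-1)) / 3 = -16/3 = -5.3333
  S[V,V] = ((3)·(3) + (-4)·(-4) + (2)·(2) + (-1)·(-1)) / 3 = 30/3 = 10

S is symmetric (S[j,i] = S[i,j]). Assembling:

S = [[8.9167, -5.3333],
 [-5.3333, 10]]


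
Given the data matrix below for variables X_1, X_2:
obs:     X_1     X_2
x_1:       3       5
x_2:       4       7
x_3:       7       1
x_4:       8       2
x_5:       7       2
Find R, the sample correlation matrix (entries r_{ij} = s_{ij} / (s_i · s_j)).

Step 1 — column means:
  mean(X_1) = (3 + 4 + 7 + 8 + 7) / 5 = 29/5 = 5.8
  mean(X_2) = (5 + 7 + 1 + 2 + 2) / 5 = 17/5 = 3.4

Step 2 — sample variances and covariances s[i,j] = (1/(n-1)) · Σ_k (x_{k,i} - mean_i) · (x_{k,j} - mean_j), with n-1 = 4:
  s[X_1,X_1] = ((-2.8)·(-2.8) + (-1.8)·(-1.8) + (1.2)·(1.2) + (2.2)·(2.2) + (1.2)·(1.2)) / 4 = 18.8/4 = 4.7
  s[X_1,X_2] = ((-2.8)·(1.6) + (-1.8)·(3.6) + (1.2)·(-2.4) + (2.2)·(-1.4) + (1.2)·(-1.4)) / 4 = -18.6/4 = -4.65
  s[X_2,X_2] = ((1.6)·(1.6) + (3.6)·(3.6) + (-2.4)·(-2.4) + (-1.4)·(-1.4) + (-1.4)·(-1.4)) / 4 = 25.2/4 = 6.3
  Sample standard deviations s_i = √(s[i,i]):
  s(X_1) = √(4.7) = 2.1679
  s(X_2) = √(6.3) = 2.51

Step 3 — r_{ij} = s_{ij} / (s_i · s_j):
  r[X_1,X_1] = 1 (diagonal).
  r[X_1,X_2] = -4.65 / (2.1679 · 2.51) = -4.65 / 5.4415 = -0.8545
  r[X_2,X_2] = 1 (diagonal).

R is symmetric with unit diagonal. Assembling:

R = [[1, -0.8545],
 [-0.8545, 1]]


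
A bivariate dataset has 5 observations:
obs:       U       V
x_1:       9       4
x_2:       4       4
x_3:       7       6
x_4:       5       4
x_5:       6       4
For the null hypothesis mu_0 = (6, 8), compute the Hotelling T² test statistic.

Step 1 — sample mean vector:
  mean(U) = (9 + 4 + 7 + 5 + 6) / 5 = 31/5 = 6.2
  mean(V) = (4 + 4 + 6 + 4 + 4) / 5 = 22/5 = 4.4
  x̄ = (6.2, 4.4),  deviation x̄ - mu_0 = (6.2, 4.4) - (6, 8) = (0.2, -3.6).

Step 2 — sample covariance matrix, S[i,j] = (1/(n-1)) · Σ_k (x_{k,i} - mean_i) · (x_{k,j} - mean_j), divisor n-1 = 4:
  S[U,U] = ((2.8)·(2.8) + (-2.2)·(-2.2) + (0.8)·(0.8) + (-1.2)·(-1.2) + (-0.2)·(-0.2)) / 4 = 14.8/4 = 3.7
  S[U,V] = ((2.8)·(-0.4) + (-2.2)·(-0.4) + (0.8)·(1.6) + (-1.2)·(-0.4) + (-0.2)·(-0.4)) / 4 = 1.6/4 = 0.4
  S[V,V] = ((-0.4)·(-0.4) + (-0.4)·(-0.4) + (1.6)·(1.6) + (-0.4)·(-0.4) + (-0.4)·(-0.4)) / 4 = 3.2/4 = 0.8
  S = [[3.7, 0.4],
 [0.4, 0.8]].

Step 3 — invert S. det(S) = 3.7·0.8 - (0.4)² = 2.8.
  S^{-1} = (1/det) · [[d, -b], [-b, a]] = [[0.2857, -0.1429],
 [-0.1429, 1.3214]].

Step 4 — quadratic form (x̄ - mu_0)^T · S^{-1} · (x̄ - mu_0):
  S^{-1} · (x̄ - mu_0) = (0.5714, -4.7857),
  (x̄ - mu_0)^T · [...] = (0.2)·(0.5714) + (-3.6)·(-4.7857) = 17.3429.

Step 5 — scale by n: T² = 5 · 17.3429 = 86.7143.

T² ≈ 86.7143


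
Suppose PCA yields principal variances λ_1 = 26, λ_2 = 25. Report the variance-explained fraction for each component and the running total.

Step 1 — total variance = trace(Sigma) = Σ λ_i = 26 + 25 = 51.

Step 2 — fraction explained by component i = λ_i / Σ λ:
  PC1: 26/51 = 0.5098
  PC2: 25/51 = 0.4902

Step 3 — cumulative fraction after k components = (λ_1 + ... + λ_k) / Σ λ:
  k = 1: 26/51 = 0.5098
  k = 2: (26 + 25)/51 = 51/51 = 1

Summary (fraction, with percent):

explained: PC1 0.5098 (50.98%), PC2 0.4902 (49.02%);  cumulative: 0.5098, 1


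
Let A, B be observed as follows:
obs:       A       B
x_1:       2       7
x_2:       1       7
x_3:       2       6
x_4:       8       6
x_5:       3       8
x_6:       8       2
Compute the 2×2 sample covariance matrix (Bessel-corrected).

Step 1 — column means:
  mean(A) = (2 + 1 + 2 + 8 + 3 + 8) / 6 = 24/6 = 4
  mean(B) = (7 + 7 + 6 + 6 + 8 + 2) / 6 = 36/6 = 6

Step 2 — sample covariance S[i,j] = (1/(n-1)) · Σ_k (x_{k,i} - mean_i) · (x_{k,j} - mean_j), with n-1 = 5.
  S[A,A] = ((-2)·(-2) + (-3)·(-3) + (-2)·(-2) + (4)·(4) + (-1)·(-1) + (4)·(4)) / 5 = 50/5 = 10
  S[A,B] = ((-2)·(1) + (-3)·(1) + (-2)·(0) + (4)·(0) + (-1)·(2) + (4)·(-4)) / 5 = -23/5 = -4.6
  S[B,B] = ((1)·(1) + (1)·(1) + (0)·(0) + (0)·(0) + (2)·(2) + (-4)·(-4)) / 5 = 22/5 = 4.4

S is symmetric (S[j,i] = S[i,j]). Assembling:

S = [[10, -4.6],
 [-4.6, 4.4]]


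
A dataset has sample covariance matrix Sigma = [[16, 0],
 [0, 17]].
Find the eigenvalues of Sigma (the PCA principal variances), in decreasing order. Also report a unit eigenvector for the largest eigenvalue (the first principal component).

Step 1 — characteristic polynomial of 2×2 Sigma:
  det(Sigma - λI) = λ² - trace · λ + det = 0.
  trace = 16 + 17 = 33, det = 16·17 - (0)² = 272.
Step 2 — discriminant:
  Δ = trace² - 4·det = 1089 - 1088 = 1.
Step 3 — eigenvalues:
  λ = (trace ± √Δ)/2 = (33 ± 1)/2,
  λ_1 = 17,  λ_2 = 16.

Step 4 — unit eigenvector for λ_1: Sigma is diagonal, so its eigenvectors are the coordinate axes. λ_1 = 17 is the diagonal entry on the second coordinate axis, hence
  v_1 = (0, 1) (||v_1|| = 1).

λ_1 = 17,  λ_2 = 16;  v_1 ≈ (0, 1)


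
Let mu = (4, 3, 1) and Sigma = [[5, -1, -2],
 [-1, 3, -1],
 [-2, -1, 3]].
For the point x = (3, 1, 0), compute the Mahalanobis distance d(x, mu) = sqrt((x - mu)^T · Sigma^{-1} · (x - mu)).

Step 1 — centre the observation: (x - mu) = (-1, -2, -1).

Step 2 — invert Sigma (cofactor / det for 3×3, or solve directly):
  Sigma^{-1} = [[0.381, 0.2381, 0.3333],
 [0.2381, 0.5238, 0.3333],
 [0.3333, 0.3333, 0.6667]].

Step 3 — form the quadratic (x - mu)^T · Sigma^{-1} · (x - mu):
  Sigma^{-1} · (x - mu) = (-1.1905, -1.619, -1.6667).
  (x - mu)^T · [Sigma^{-1} · (x - mu)] = (-1)·(-1.1905) + (-2)·(-1.619) + (-1)·(-1.6667) = 6.0952.

Step 4 — take square root: d = √(6.0952) ≈ 2.4689.

d(x, mu) = √(6.0952) ≈ 2.4689


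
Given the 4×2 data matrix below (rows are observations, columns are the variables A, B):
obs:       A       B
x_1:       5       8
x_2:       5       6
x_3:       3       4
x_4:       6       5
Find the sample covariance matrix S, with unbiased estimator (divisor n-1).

Step 1 — column means:
  mean(A) = (5 + 5 + 3 + 6) / 4 = 19/4 = 4.75
  mean(B) = (8 + 6 + 4 + 5) / 4 = 23/4 = 5.75

Step 2 — sample covariance S[i,j] = (1/(n-1)) · Σ_k (x_{k,i} - mean_i) · (x_{k,j} - mean_j), with n-1 = 3.
  S[A,A] = ((0.25)·(0.25) + (0.25)·(0.25) + (-1.75)·(-1.75) + (1.25)·(1.25)) / 3 = 4.75/3 = 1.5833
  S[A,B] = ((0.25)·(2.25) + (0.25)·(0.25) + (-1.75)·(-1.75) + (1.25)·(-0.75)) / 3 = 2.75/3 = 0.9167
  S[B,B] = ((2.25)·(2.25) + (0.25)·(0.25) + (-1.75)·(-1.75) + (-0.75)·(-0.75)) / 3 = 8.75/3 = 2.9167

S is symmetric (S[j,i] = S[i,j]). Assembling:

S = [[1.5833, 0.9167],
 [0.9167, 2.9167]]


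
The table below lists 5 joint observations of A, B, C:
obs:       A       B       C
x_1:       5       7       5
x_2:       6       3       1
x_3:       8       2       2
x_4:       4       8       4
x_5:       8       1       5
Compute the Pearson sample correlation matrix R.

Step 1 — column means:
  mean(A) = (5 + 6 + 8 + 4 + 8) / 5 = 31/5 = 6.2
  mean(B) = (7 + 3 + 2 + 8 + 1) / 5 = 21/5 = 4.2
  mean(C) = (5 + 1 + 2 + 4 + 5) / 5 = 17/5 = 3.4

Step 2 — sample variances and covariances s[i,j] = (1/(n-1)) · Σ_k (x_{k,i} - mean_i) · (x_{k,j} - mean_j), with n-1 = 4:
  s[A,A] = ((-1.2)·(-1.2) + (-0.2)·(-0.2) + (1.8)·(1.8) + (-2.2)·(-2.2) + (1.8)·(1.8)) / 4 = 12.8/4 = 3.2
  s[A,B] = ((-1.2)·(2.8) + (-0.2)·(-1.2) + (1.8)·(-2.2) + (-2.2)·(3.8) + (1.8)·(-3.2)) / 4 = -21.2/4 = -5.3
  s[A,C] = ((-1.2)·(1.6) + (-0.2)·(-2.4) + (1.8)·(-1.4) + (-2.2)·(0.6) + (1.8)·(1.6)) / 4 = -2.4/4 = -0.6
  s[B,B] = ((2.8)·(2.8) + (-1.2)·(-1.2) + (-2.2)·(-2.2) + (3.8)·(3.8) + (-3.2)·(-3.2)) / 4 = 38.8/4 = 9.7
  s[B,C] = ((2.8)·(1.6) + (-1.2)·(-2.4) + (-2.2)·(-1.4) + (3.8)·(0.6) + (-3.2)·(1.6)) / 4 = 7.6/4 = 1.9
  s[C,C] = ((1.6)·(1.6) + (-2.4)·(-2.4) + (-1.4)·(-1.4) + (0.6)·(0.6) + (1.6)·(1.6)) / 4 = 13.2/4 = 3.3
  Sample standard deviations s_i = √(s[i,i]):
  s(A) = √(3.2) = 1.7889
  s(B) = √(9.7) = 3.1145
  s(C) = √(3.3) = 1.8166

Step 3 — r_{ij} = s_{ij} / (s_i · s_j):
  r[A,A] = 1 (diagonal).
  r[A,B] = -5.3 / (1.7889 · 3.1145) = -5.3 / 5.5714 = -0.9513
  r[A,C] = -0.6 / (1.7889 · 1.8166) = -0.6 / 3.2496 = -0.1846
  r[B,B] = 1 (diagonal).
  r[B,C] = 1.9 / (3.1145 · 1.8166) = 1.9 / 5.6577 = 0.3358
  r[C,C] = 1 (diagonal).

R is symmetric with unit diagonal. Assembling:

R = [[1, -0.9513, -0.1846],
 [-0.9513, 1, 0.3358],
 [-0.1846, 0.3358, 1]]


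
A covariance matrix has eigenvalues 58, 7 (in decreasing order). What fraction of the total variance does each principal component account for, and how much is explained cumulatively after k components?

Step 1 — total variance = trace(Sigma) = Σ λ_i = 58 + 7 = 65.

Step 2 — fraction explained by component i = λ_i / Σ λ:
  PC1: 58/65 = 0.8923
  PC2: 7/65 = 0.1077

Step 3 — cumulative fraction after k components = (λ_1 + ... + λ_k) / Σ λ:
  k = 1: 58/65 = 0.8923
  k = 2: (58 + 7)/65 = 65/65 = 1

Summary (fraction, with percent):

explained: PC1 0.8923 (89.23%), PC2 0.1077 (10.77%);  cumulative: 0.8923, 1


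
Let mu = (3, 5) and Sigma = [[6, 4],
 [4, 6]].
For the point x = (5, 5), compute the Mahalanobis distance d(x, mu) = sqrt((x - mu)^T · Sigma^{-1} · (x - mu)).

Step 1 — centre the observation: (x - mu) = (2, 0).

Step 2 — invert Sigma. det(Sigma) = 6·6 - (4)² = 20.
  Sigma^{-1} = (1/det) · [[d, -b], [-b, a]] = [[0.3, -0.2],
 [-0.2, 0.3]].

Step 3 — form the quadratic (x - mu)^T · Sigma^{-1} · (x - mu):
  Sigma^{-1} · (x - mu) = (0.6, -0.4).
  (x - mu)^T · [Sigma^{-1} · (x - mu)] = (2)·(0.6) + (0)·(-0.4) = 1.2.

Step 4 — take square root: d = √(1.2) ≈ 1.0954.

d(x, mu) = √(1.2) ≈ 1.0954


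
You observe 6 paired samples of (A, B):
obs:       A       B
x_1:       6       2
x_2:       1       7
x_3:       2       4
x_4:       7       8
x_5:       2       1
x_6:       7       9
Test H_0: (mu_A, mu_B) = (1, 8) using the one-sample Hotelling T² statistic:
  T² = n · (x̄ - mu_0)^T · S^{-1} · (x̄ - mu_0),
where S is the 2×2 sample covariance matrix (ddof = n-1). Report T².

Step 1 — sample mean vector:
  mean(A) = (6 + 1 + 2 + 7 + 2 + 7) / 6 = 25/6 = 4.1667
  mean(B) = (2 + 7 + 4 + 8 + 1 + 9) / 6 = 31/6 = 5.1667
  x̄ = (4.1667, 5.1667),  deviation x̄ - mu_0 = (4.1667, 5.1667) - (1, 8) = (3.1667, -2.8333).

Step 2 — sample covariance matrix, S[i,j] = (1/(n-1)) · Σ_k (x_{k,i} - mean_i) · (x_{k,j} - mean_j), divisor n-1 = 5:
  S[A,A] = ((1.8333)·(1.8333) + (-3.1667)·(-3.1667) + (-2.1667)·(-2.1667) + (2.8333)·(2.8333) + (-2.1667)·(-2.1667) + (2.8333)·(2.8333)) / 5 = 38.8333/5 = 7.7667
  S[A,B] = ((1.8333)·(-3.1667) + (-3.1667)·(1.8333) + (-2.1667)·(-1.1667) + (2.8333)·(2.8333) + (-2.1667)·(-4.1667) + (2.8333)·(3.8333)) / 5 = 18.8333/5 = 3.7667
  S[B,B] = ((-3.1667)·(-3.1667) + (1.8333)·(1.8333) + (-1.1667)·(-1.1667) + (2.8333)·(2.8333) + (-4.1667)·(-4.1667) + (3.8333)·(3.8333)) / 5 = 54.8333/5 = 10.9667
  S = [[7.7667, 3.7667],
 [3.7667, 10.9667]].

Step 3 — invert S. det(S) = 7.7667·10.9667 - (3.7667)² = 70.9867.
  S^{-1} = (1/det) · [[d, -b], [-b, a]] = [[0.1545, -0.0531],
 [-0.0531, 0.1094]].

Step 4 — quadratic form (x̄ - mu_0)^T · S^{-1} · (x̄ - mu_0):
  S^{-1} · (x̄ - mu_0) = (0.6396, -0.478),
  (x̄ - mu_0)^T · [...] = (3.1667)·(0.6396) + (-2.8333)·(-0.478) = 3.3797.

Step 5 — scale by n: T² = 6 · 3.3797 = 20.278.

T² ≈ 20.278


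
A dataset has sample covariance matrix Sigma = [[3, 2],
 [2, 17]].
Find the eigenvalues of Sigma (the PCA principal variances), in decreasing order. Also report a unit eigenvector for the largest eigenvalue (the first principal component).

Step 1 — characteristic polynomial of 2×2 Sigma:
  det(Sigma - λI) = λ² - trace · λ + det = 0.
  trace = 3 + 17 = 20, det = 3·17 - (2)² = 47.
Step 2 — discriminant:
  Δ = trace² - 4·det = 400 - 188 = 212.
Step 3 — eigenvalues:
  λ = (trace ± √Δ)/2 = (20 ± 14.5602)/2,
  λ_1 = 17.2801,  λ_2 = 2.7199.

Step 4 — unit eigenvector for λ_1: solve (Sigma - λ_1 I)v = 0. First row:
  (3 - 17.2801)·v_x + (2)·v_y = 0, i.e. (-14.2801)·v_x + (2)·v_y = 0,
  so v ∝ (b, λ_1 - a) = (2, 14.2801) = u.
  ||u|| = √((2)² + (14.2801)²) = √(207.9215) ≈ 14.4195,
  v_1 = u/||u|| ≈ (0.1387, 0.9903) (||v_1|| = 1).

λ_1 = 17.2801,  λ_2 = 2.7199;  v_1 ≈ (0.1387, 0.9903)


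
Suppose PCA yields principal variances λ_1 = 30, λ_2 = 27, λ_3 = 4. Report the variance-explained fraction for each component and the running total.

Step 1 — total variance = trace(Sigma) = Σ λ_i = 30 + 27 + 4 = 61.

Step 2 — fraction explained by component i = λ_i / Σ λ:
  PC1: 30/61 = 0.4918
  PC2: 27/61 = 0.4426
  PC3: 4/61 = 0.0656

Step 3 — cumulative fraction after k components = (λ_1 + ... + λ_k) / Σ λ:
  k = 1: 30/61 = 0.4918
  k = 2: (30 + 27)/61 = 57/61 = 0.9344
  k = 3: (30 + 27 + 4)/61 = 61/61 = 1

Summary (fraction, with percent):

explained: PC1 0.4918 (49.18%), PC2 0.4426 (44.26%), PC3 0.0656 (6.56%);  cumulative: 0.4918, 0.9344, 1


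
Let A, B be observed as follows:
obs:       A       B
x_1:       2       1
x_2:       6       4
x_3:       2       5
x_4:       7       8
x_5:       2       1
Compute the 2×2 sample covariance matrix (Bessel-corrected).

Step 1 — column means:
  mean(A) = (2 + 6 + 2 + 7 + 2) / 5 = 19/5 = 3.8
  mean(B) = (1 + 4 + 5 + 8 + 1) / 5 = 19/5 = 3.8

Step 2 — sample covariance S[i,j] = (1/(n-1)) · Σ_k (x_{k,i} - mean_i) · (x_{k,j} - mean_j), with n-1 = 4.
  S[A,A] = ((-1.8)·(-1.8) + (2.2)·(2.2) + (-1.8)·(-1.8) + (3.2)·(3.2) + (-1.8)·(-1.8)) / 4 = 24.8/4 = 6.2
  S[A,B] = ((-1.8)·(-2.8) + (2.2)·(0.2) + (-1.8)·(1.2) + (3.2)·(4.2) + (-1.8)·(-2.8)) / 4 = 21.8/4 = 5.45
  S[B,B] = ((-2.8)·(-2.8) + (0.2)·(0.2) + (1.2)·(1.2) + (4.2)·(4.2) + (-2.8)·(-2.8)) / 4 = 34.8/4 = 8.7

S is symmetric (S[j,i] = S[i,j]). Assembling:

S = [[6.2, 5.45],
 [5.45, 8.7]]


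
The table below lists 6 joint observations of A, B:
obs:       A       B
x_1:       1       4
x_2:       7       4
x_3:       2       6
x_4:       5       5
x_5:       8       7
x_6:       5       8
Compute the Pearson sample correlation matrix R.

Step 1 — column means:
  mean(A) = (1 + 7 + 2 + 5 + 8 + 5) / 6 = 28/6 = 4.6667
  mean(B) = (4 + 4 + 6 + 5 + 7 + 8) / 6 = 34/6 = 5.6667

Step 2 — sample variances and covariances s[i,j] = (1/(n-1)) · Σ_k (x_{k,i} - mean_i) · (x_{k,j} - mean_j), with n-1 = 5:
  s[A,A] = ((-3.6667)·(-3.6667) + (2.3333)·(2.3333) + (-2.6667)·(-2.6667) + (0.3333)·(0.3333) + (3.3333)·(3.3333) + (0.3333)·(0.3333)) / 5 = 37.3333/5 = 7.4667
  s[A,B] = ((-3.6667)·(-1.6667) + (2.3333)·(-1.6667) + (-2.6667)·(0.3333) + (0.3333)·(-0.6667) + (3.3333)·(1.3333) + (0.3333)·(2.3333)) / 5 = 6.3333/5 = 1.2667
  s[B,B] = ((-1.6667)·(-1.6667) + (-1.6667)·(-1.6667) + (0.3333)·(0.3333) + (-0.6667)·(-0.6667) + (1.3333)·(1.3333) + (2.3333)·(2.3333)) / 5 = 13.3333/5 = 2.6667
  Sample standard deviations s_i = √(s[i,i]):
  s(A) = √(7.4667) = 2.7325
  s(B) = √(2.6667) = 1.633

Step 3 — r_{ij} = s_{ij} / (s_i · s_j):
  r[A,A] = 1 (diagonal).
  r[A,B] = 1.2667 / (2.7325 · 1.633) = 1.2667 / 4.4622 = 0.2839
  r[B,B] = 1 (diagonal).

R is symmetric with unit diagonal. Assembling:

R = [[1, 0.2839],
 [0.2839, 1]]


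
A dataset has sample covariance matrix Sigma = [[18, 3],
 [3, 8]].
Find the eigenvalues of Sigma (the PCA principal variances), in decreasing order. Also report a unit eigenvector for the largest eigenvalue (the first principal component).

Step 1 — characteristic polynomial of 2×2 Sigma:
  det(Sigma - λI) = λ² - trace · λ + det = 0.
  trace = 18 + 8 = 26, det = 18·8 - (3)² = 135.
Step 2 — discriminant:
  Δ = trace² - 4·det = 676 - 540 = 136.
Step 3 — eigenvalues:
  λ = (trace ± √Δ)/2 = (26 ± 11.6619)/2,
  λ_1 = 18.831,  λ_2 = 7.169.

Step 4 — unit eigenvector for λ_1: solve (Sigma - λ_1 I)v = 0. First row:
  (18 - 18.831)·v_x + (3)·v_y = 0, i.e. (-0.831)·v_x + (3)·v_y = 0,
  so v ∝ (b, λ_1 - a) = (3, 0.831) = u.
  ||u|| = √((3)² + (0.831)²) = √(9.6905) ≈ 3.113,
  v_1 = u/||u|| ≈ (0.9637, 0.2669) (||v_1|| = 1).

λ_1 = 18.831,  λ_2 = 7.169;  v_1 ≈ (0.9637, 0.2669)


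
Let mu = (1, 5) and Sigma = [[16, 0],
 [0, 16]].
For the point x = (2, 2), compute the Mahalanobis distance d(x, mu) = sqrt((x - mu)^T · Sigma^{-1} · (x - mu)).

Step 1 — centre the observation: (x - mu) = (1, -3).

Step 2 — invert Sigma. det(Sigma) = 16·16 - (0)² = 256.
  Sigma^{-1} = (1/det) · [[d, -b], [-b, a]] = [[0.0625, 0],
 [0, 0.0625]].

Step 3 — form the quadratic (x - mu)^T · Sigma^{-1} · (x - mu):
  Sigma^{-1} · (x - mu) = (0.0625, -0.1875).
  (x - mu)^T · [Sigma^{-1} · (x - mu)] = (1)·(0.0625) + (-3)·(-0.1875) = 0.625.

Step 4 — take square root: d = √(0.625) ≈ 0.7906.

d(x, mu) = √(0.625) ≈ 0.7906


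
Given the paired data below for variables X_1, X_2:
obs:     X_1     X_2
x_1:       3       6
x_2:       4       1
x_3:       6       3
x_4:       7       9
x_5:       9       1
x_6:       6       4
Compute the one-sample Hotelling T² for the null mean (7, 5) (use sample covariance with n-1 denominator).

Step 1 — sample mean vector:
  mean(X_1) = (3 + 4 + 6 + 7 + 9 + 6) / 6 = 35/6 = 5.8333
  mean(X_2) = (6 + 1 + 3 + 9 + 1 + 4) / 6 = 24/6 = 4
  x̄ = (5.8333, 4),  deviation x̄ - mu_0 = (5.8333, 4) - (7, 5) = (-1.1667, -1).

Step 2 — sample covariance matrix, S[i,j] = (1/(n-1)) · Σ_k (x_{k,i} - mean_i) · (x_{k,j} - mean_j), divisor n-1 = 5:
  S[X_1,X_1] = ((-2.8333)·(-2.8333) + (-1.8333)·(-1.8333) + (0.1667)·(0.1667) + (1.1667)·(1.1667) + (3.1667)·(3.1667) + (0.1667)·(0.1667)) / 5 = 22.8333/5 = 4.5667
  S[X_1,X_2] = ((-2.8333)·(2) + (-1.8333)·(-3) + (0.1667)·(-1) + (1.1667)·(5) + (3.1667)·(-3) + (0.1667)·(0)) / 5 = -4/5 = -0.8
  S[X_2,X_2] = ((2)·(2) + (-3)·(-3) + (-1)·(-1) + (5)·(5) + (-3)·(-3) + (0)·(0)) / 5 = 48/5 = 9.6
  S = [[4.5667, -0.8],
 [-0.8, 9.6]].

Step 3 — invert S. det(S) = 4.5667·9.6 - (-0.8)² = 43.2.
  S^{-1} = (1/det) · [[d, -b], [-b, a]] = [[0.2222, 0.0185],
 [0.0185, 0.1057]].

Step 4 — quadratic form (x̄ - mu_0)^T · S^{-1} · (x̄ - mu_0):
  S^{-1} · (x̄ - mu_0) = (-0.2778, -0.1273),
  (x̄ - mu_0)^T · [...] = (-1.1667)·(-0.2778) + (-1)·(-0.1273) = 0.4514.

Step 5 — scale by n: T² = 6 · 0.4514 = 2.7083.

T² ≈ 2.7083


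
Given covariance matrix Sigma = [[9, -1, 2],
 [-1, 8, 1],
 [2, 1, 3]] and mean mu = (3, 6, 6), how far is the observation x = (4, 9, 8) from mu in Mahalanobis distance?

Step 1 — centre the observation: (x - mu) = (1, 3, 2).

Step 2 — invert Sigma (cofactor / det for 3×3, or solve directly):
  Sigma^{-1} = [[0.1369, 0.0298, -0.1012],
 [0.0298, 0.1369, -0.0655],
 [-0.1012, -0.0655, 0.4226]].

Step 3 — form the quadratic (x - mu)^T · Sigma^{-1} · (x - mu):
  Sigma^{-1} · (x - mu) = (0.0238, 0.3095, 0.5476).
  (x - mu)^T · [Sigma^{-1} · (x - mu)] = (1)·(0.0238) + (3)·(0.3095) + (2)·(0.5476) = 2.0476.

Step 4 — take square root: d = √(2.0476) ≈ 1.431.

d(x, mu) = √(2.0476) ≈ 1.431


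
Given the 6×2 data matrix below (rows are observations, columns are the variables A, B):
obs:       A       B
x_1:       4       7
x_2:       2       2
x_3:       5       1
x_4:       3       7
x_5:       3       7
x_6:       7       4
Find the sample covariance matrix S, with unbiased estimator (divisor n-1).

Step 1 — column means:
  mean(A) = (4 + 2 + 5 + 3 + 3 + 7) / 6 = 24/6 = 4
  mean(B) = (7 + 2 + 1 + 7 + 7 + 4) / 6 = 28/6 = 4.6667

Step 2 — sample covariance S[i,j] = (1/(n-1)) · Σ_k (x_{k,i} - mean_i) · (x_{k,j} - mean_j), with n-1 = 5.
  S[A,A] = ((0)·(0) + (-2)·(-2) + (1)·(1) + (-1)·(-1) + (-1)·(-1) + (3)·(3)) / 5 = 16/5 = 3.2
  S[A,B] = ((0)·(2.3333) + (-2)·(-2.6667) + (1)·(-3.6667) + (-1)·(2.3333) + (-1)·(2.3333) + (3)·(-0.6667)) / 5 = -5/5 = -1
  S[B,B] = ((2.3333)·(2.3333) + (-2.6667)·(-2.6667) + (-3.6667)·(-3.6667) + (2.3333)·(2.3333) + (2.3333)·(2.3333) + (-0.6667)·(-0.6667)) / 5 = 37.3333/5 = 7.4667

S is symmetric (S[j,i] = S[i,j]). Assembling:

S = [[3.2, -1],
 [-1, 7.4667]]


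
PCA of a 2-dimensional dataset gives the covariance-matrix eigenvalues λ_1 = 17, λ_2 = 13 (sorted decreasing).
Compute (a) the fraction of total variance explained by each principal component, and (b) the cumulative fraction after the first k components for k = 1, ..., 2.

Step 1 — total variance = trace(Sigma) = Σ λ_i = 17 + 13 = 30.

Step 2 — fraction explained by component i = λ_i / Σ λ:
  PC1: 17/30 = 0.5667
  PC2: 13/30 = 0.4333

Step 3 — cumulative fraction after k components = (λ_1 + ... + λ_k) / Σ λ:
  k = 1: 17/30 = 0.5667
  k = 2: (17 + 13)/30 = 30/30 = 1

Summary (fraction, with percent):

explained: PC1 0.5667 (56.67%), PC2 0.4333 (43.33%);  cumulative: 0.5667, 1


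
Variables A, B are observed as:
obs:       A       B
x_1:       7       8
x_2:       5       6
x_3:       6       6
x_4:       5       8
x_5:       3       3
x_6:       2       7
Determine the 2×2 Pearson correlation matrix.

Step 1 — column means:
  mean(A) = (7 + 5 + 6 + 5 + 3 + 2) / 6 = 28/6 = 4.6667
  mean(B) = (8 + 6 + 6 + 8 + 3 + 7) / 6 = 38/6 = 6.3333

Step 2 — sample variances and covariances s[i,j] = (1/(n-1)) · Σ_k (x_{k,i} - mean_i) · (x_{k,j} - mean_j), with n-1 = 5:
  s[A,A] = ((2.3333)·(2.3333) + (0.3333)·(0.3333) + (1.3333)·(1.3333) + (0.3333)·(0.3333) + (-1.6667)·(-1.6667) + (-2.6667)·(-2.6667)) / 5 = 17.3333/5 = 3.4667
  s[A,B] = ((2.3333)·(1.6667) + (0.3333)·(-0.3333) + (1.3333)·(-0.3333) + (0.3333)·(1.6667) + (-1.6667)·(-3.3333) + (-2.6667)·(0.6667)) / 5 = 7.6667/5 = 1.5333
  s[B,B] = ((1.6667)·(1.6667) + (-0.3333)·(-0.3333) + (-0.3333)·(-0.3333) + (1.6667)·(1.6667) + (-3.3333)·(-3.3333) + (0.6667)·(0.6667)) / 5 = 17.3333/5 = 3.4667
  Sample standard deviations s_i = √(s[i,i]):
  s(A) = √(3.4667) = 1.8619
  s(B) = √(3.4667) = 1.8619

Step 3 — r_{ij} = s_{ij} / (s_i · s_j):
  r[A,A] = 1 (diagonal).
  r[A,B] = 1.5333 / (1.8619 · 1.8619) = 1.5333 / 3.4667 = 0.4423
  r[B,B] = 1 (diagonal).

R is symmetric with unit diagonal. Assembling:

R = [[1, 0.4423],
 [0.4423, 1]]


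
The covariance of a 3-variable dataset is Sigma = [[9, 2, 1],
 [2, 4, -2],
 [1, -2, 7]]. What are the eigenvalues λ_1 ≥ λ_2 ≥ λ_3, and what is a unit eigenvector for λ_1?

Step 1 — characteristic polynomial p(λ) = det(λI - Sigma) = λ³ - tr·λ² + c_1·λ - det, where tr = trace, c_1 = sum of the principal 2×2 minors, det = det(Sigma):
  tr = 9 + 4 + 7 = 20,
  c_1 = (9·4 - (2)²) + (9·7 - (1)²) + (4·7 - (-2)²) = 32 + 62 + 24 = 118,
  det = 9·(4·7 - (-2)²) - (2)·((2)·7 - (-2)·(1)) + (1)·((2)·(-2) - 4·(1)) = 9·(24) - (2)·(16) + (1)·(-8) = 176.
  So p(λ) = λ³ - 20λ² + 118λ - 176.
Step 2 — look for an integer root (rational root theorem: any rational root is an integer divisor of 176). Testing λ = 8:
  p(8) = 512 - 1280 + 944 - 176 = 0  ✓
  Dividing out (λ - 8): p(λ) = (λ - 8)(λ² - 12λ + 22).
Step 3 — remaining eigenvalues from the quadratic λ² - 12λ + 22 = 0:
  Δ = 12² - 4·22 = 144 - 88 = 56,  λ = (12 ± √56)/2 = (12 ± 7.4833)/2 ≈ 9.7417 or 2.2583.
  Sorted: λ_1 = 9.7417,  λ_2 = 8,  λ_3 = 2.2583  (check: sum = 20 = tr ✓).

Step 4 — unit eigenvector for λ_1 ≈ 9.7417: v spans the null space of (Sigma - λ_1 I), whose rows are
  r_1 = (-0.7417, 2, 1),  r_2 = (2, -5.7417, -2),  r_3 = (1, -2, -2.7417).
  v is orthogonal to every row, so take v ∝ r_1 × r_2 = ((2)·(-2) - (1)·(-5.7417), (1)·(2) - (-0.7417)·(-2), (-0.7417)·(-5.7417) - (2)·(2)) ≈ (1.7417, 0.5167, 0.2583).
  Let u = (1.7417, 0.5167, 0.2583).
  ||u|| = √((1.7417)² + (0.5167)² + (0.2583)²) = √(3.3671) ≈ 1.835,  v_1 = u/||u|| ≈ (0.9492, 0.2816, 0.1408) (||v_1|| = 1).

λ_1 = 9.7417,  λ_2 = 8,  λ_3 = 2.2583;  v_1 ≈ (0.9492, 0.2816, 0.1408)


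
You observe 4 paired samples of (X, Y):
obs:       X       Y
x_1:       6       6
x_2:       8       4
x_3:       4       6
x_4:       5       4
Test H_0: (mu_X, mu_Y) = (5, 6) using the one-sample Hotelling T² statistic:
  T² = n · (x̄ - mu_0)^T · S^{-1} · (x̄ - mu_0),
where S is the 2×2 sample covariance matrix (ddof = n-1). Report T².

Step 1 — sample mean vector:
  mean(X) = (6 + 8 + 4 + 5) / 4 = 23/4 = 5.75
  mean(Y) = (6 + 4 + 6 + 4) / 4 = 20/4 = 5
  x̄ = (5.75, 5),  deviation x̄ - mu_0 = (5.75, 5) - (5, 6) = (0.75, -1).

Step 2 — sample covariance matrix, S[i,j] = (1/(n-1)) · Σ_k (x_{k,i} - mean_i) · (x_{k,j} - mean_j), divisor n-1 = 3:
  S[X,X] = ((0.25)·(0.25) + (2.25)·(2.25) + (-1.75)·(-1.75) + (-0.75)·(-0.75)) / 3 = 8.75/3 = 2.9167
  S[X,Y] = ((0.25)·(1) + (2.25)·(-1) + (-1.75)·(1) + (-0.75)·(-1)) / 3 = -3/3 = -1
  S[Y,Y] = ((1)·(1) + (-1)·(-1) + (1)·(1) + (-1)·(-1)) / 3 = 4/3 = 1.3333
  S = [[2.9167, -1],
 [-1, 1.3333]].

Step 3 — invert S. det(S) = 2.9167·1.3333 - (-1)² = 2.8889.
  S^{-1} = (1/det) · [[d, -b], [-b, a]] = [[0.4615, 0.3462],
 [0.3462, 1.0096]].

Step 4 — quadratic form (x̄ - mu_0)^T · S^{-1} · (x̄ - mu_0):
  S^{-1} · (x̄ - mu_0) = (0, -0.75),
  (x̄ - mu_0)^T · [...] = (0.75)·(0) + (-1)·(-0.75) = 0.75.

Step 5 — scale by n: T² = 4 · 0.75 = 3.

T² ≈ 3


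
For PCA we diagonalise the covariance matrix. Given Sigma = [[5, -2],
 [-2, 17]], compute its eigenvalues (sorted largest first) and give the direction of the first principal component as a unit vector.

Step 1 — characteristic polynomial of 2×2 Sigma:
  det(Sigma - λI) = λ² - trace · λ + det = 0.
  trace = 5 + 17 = 22, det = 5·17 - (-2)² = 81.
Step 2 — discriminant:
  Δ = trace² - 4·det = 484 - 324 = 160.
Step 3 — eigenvalues:
  λ = (trace ± √Δ)/2 = (22 ± 12.6491)/2,
  λ_1 = 17.3246,  λ_2 = 4.6754.

Step 4 — unit eigenvector for λ_1: solve (Sigma - λ_1 I)v = 0. First row:
  (5 - 17.3246)·v_x + (-2)·v_y = 0, i.e. (-12.3246)·v_x + (-2)·v_y = 0,
  so v ∝ (b, λ_1 - a) = (-2, 12.3246); multiply by -1 so the first entry is positive: u = (2, -12.3246).
  ||u|| = √((2)² + (-12.3246)²) = √(155.8947) ≈ 12.4858,
  v_1 = u/||u|| ≈ (0.1602, -0.9871) (||v_1|| = 1).

λ_1 = 17.3246,  λ_2 = 4.6754;  v_1 ≈ (0.1602, -0.9871)


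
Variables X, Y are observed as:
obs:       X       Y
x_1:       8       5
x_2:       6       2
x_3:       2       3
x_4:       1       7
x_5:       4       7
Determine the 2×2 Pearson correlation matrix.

Step 1 — column means:
  mean(X) = (8 + 6 + 2 + 1 + 4) / 5 = 21/5 = 4.2
  mean(Y) = (5 + 2 + 3 + 7 + 7) / 5 = 24/5 = 4.8

Step 2 — sample variances and covariances s[i,j] = (1/(n-1)) · Σ_k (x_{k,i} - mean_i) · (x_{k,j} - mean_j), with n-1 = 4:
  s[X,X] = ((3.8)·(3.8) + (1.8)·(1.8) + (-2.2)·(-2.2) + (-3.2)·(-3.2) + (-0.2)·(-0.2)) / 4 = 32.8/4 = 8.2
  s[X,Y] = ((3.8)·(0.2) + (1.8)·(-2.8) + (-2.2)·(-1.8) + (-3.2)·(2.2) + (-0.2)·(2.2)) / 4 = -7.8/4 = -1.95
  s[Y,Y] = ((0.2)·(0.2) + (-2.8)·(-2.8) + (-1.8)·(-1.8) + (2.2)·(2.2) + (2.2)·(2.2)) / 4 = 20.8/4 = 5.2
  Sample standard deviations s_i = √(s[i,i]):
  s(X) = √(8.2) = 2.8636
  s(Y) = √(5.2) = 2.2804

Step 3 — r_{ij} = s_{ij} / (s_i · s_j):
  r[X,X] = 1 (diagonal).
  r[X,Y] = -1.95 / (2.8636 · 2.2804) = -1.95 / 6.5299 = -0.2986
  r[Y,Y] = 1 (diagonal).

R is symmetric with unit diagonal. Assembling:

R = [[1, -0.2986],
 [-0.2986, 1]]


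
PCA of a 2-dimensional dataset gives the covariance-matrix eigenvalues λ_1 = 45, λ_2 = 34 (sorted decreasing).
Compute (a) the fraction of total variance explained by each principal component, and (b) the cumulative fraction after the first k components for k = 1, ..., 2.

Step 1 — total variance = trace(Sigma) = Σ λ_i = 45 + 34 = 79.

Step 2 — fraction explained by component i = λ_i / Σ λ:
  PC1: 45/79 = 0.5696
  PC2: 34/79 = 0.4304

Step 3 — cumulative fraction after k components = (λ_1 + ... + λ_k) / Σ λ:
  k = 1: 45/79 = 0.5696
  k = 2: (45 + 34)/79 = 79/79 = 1

Summary (fraction, with percent):

explained: PC1 0.5696 (56.96%), PC2 0.4304 (43.04%);  cumulative: 0.5696, 1


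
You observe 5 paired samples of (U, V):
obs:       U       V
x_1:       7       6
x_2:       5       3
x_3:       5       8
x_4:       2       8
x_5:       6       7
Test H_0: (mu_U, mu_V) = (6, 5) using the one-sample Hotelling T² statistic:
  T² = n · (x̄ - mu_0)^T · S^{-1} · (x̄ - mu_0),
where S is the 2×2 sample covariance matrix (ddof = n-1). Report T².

Step 1 — sample mean vector:
  mean(U) = (7 + 5 + 5 + 2 + 6) / 5 = 25/5 = 5
  mean(V) = (6 + 3 + 8 + 8 + 7) / 5 = 32/5 = 6.4
  x̄ = (5, 6.4),  deviation x̄ - mu_0 = (5, 6.4) - (6, 5) = (-1, 1.4).

Step 2 — sample covariance matrix, S[i,j] = (1/(n-1)) · Σ_k (x_{k,i} - mean_i) · (x_{k,j} - mean_j), divisor n-1 = 4:
  S[U,U] = ((2)·(2) + (0)·(0) + (0)·(0) + (-3)·(-3) + (1)·(1)) / 4 = 14/4 = 3.5
  S[U,V] = ((2)·(-0.4) + (0)·(-3.4) + (0)·(1.6) + (-3)·(1.6) + (1)·(0.6)) / 4 = -5/4 = -1.25
  S[V,V] = ((-0.4)·(-0.4) + (-3.4)·(-3.4) + (1.6)·(1.6) + (1.6)·(1.6) + (0.6)·(0.6)) / 4 = 17.2/4 = 4.3
  S = [[3.5, -1.25],
 [-1.25, 4.3]].

Step 3 — invert S. det(S) = 3.5·4.3 - (-1.25)² = 13.4875.
  S^{-1} = (1/det) · [[d, -b], [-b, a]] = [[0.3188, 0.0927],
 [0.0927, 0.2595]].

Step 4 — quadratic form (x̄ - mu_0)^T · S^{-1} · (x̄ - mu_0):
  S^{-1} · (x̄ - mu_0) = (-0.1891, 0.2706),
  (x̄ - mu_0)^T · [...] = (-1)·(-0.1891) + (1.4)·(0.2706) = 0.5679.

Step 5 — scale by n: T² = 5 · 0.5679 = 2.8397.

T² ≈ 2.8397
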